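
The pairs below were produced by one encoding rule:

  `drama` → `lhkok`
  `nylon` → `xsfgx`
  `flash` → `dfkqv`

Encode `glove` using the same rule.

Each letter's alphabet position (a=0..z=25) is mapped through 9·x+10 mod 26 — an affine cipher.
Applying it to glove: g(6)→9·6+10≡12=m; l(11)→9·11+10≡5=f; o(14)→9·14+10≡6=g; v(21)→9·21+10≡17=r; e(4)→9·4+10≡20=u (all mod 26).

mfgru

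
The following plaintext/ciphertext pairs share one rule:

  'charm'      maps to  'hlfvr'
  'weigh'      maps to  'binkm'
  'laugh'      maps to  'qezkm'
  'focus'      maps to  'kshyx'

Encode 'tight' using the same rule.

ymlly

Shifts by position in charm: pos 0: c→h (+5), pos 1: h→l (+4), pos 2: a→f (+5), pos 3: r→v (+4) — repeating every 2. The shifts repeat in a cycle of length 2: positions 0,1,… shift by +5, +4, then the pattern repeats.
On tight: t+5=y, i+4=m, g+5=l, h+4=l, t+5=y.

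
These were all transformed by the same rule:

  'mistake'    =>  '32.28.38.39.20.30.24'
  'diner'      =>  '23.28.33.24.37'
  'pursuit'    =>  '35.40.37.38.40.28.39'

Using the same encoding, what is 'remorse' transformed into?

37.24.32.34.37.38.24

m is letter #13 and maps to 32: an offset of 19. The number is (letter's place in the alphabet, a=1) + 19.
On remorse: r=18→37, e=5→24, m=13→32, o=15→34, r=18→37, s=19→38, e=5→24.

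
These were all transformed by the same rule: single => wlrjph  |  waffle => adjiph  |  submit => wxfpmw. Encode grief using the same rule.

Shifts by position in single: pos 0: s→w (+4), pos 1: i→l (+3), pos 2: n→r (+4), pos 3: g→j (+3) — repeating every 2. It's a Vigenère-style cipher with numeric key [4,3]: position i shifts by key[i mod 2].
On grief: g+4=k, r+3=u, i+4=m, e+3=h, f+4=j.

kumhj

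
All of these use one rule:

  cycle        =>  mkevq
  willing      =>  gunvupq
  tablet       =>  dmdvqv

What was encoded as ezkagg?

Shifts by position in cycle: pos 0: c→m (+10), pos 1: y→k (+12), pos 2: c→e (+2), pos 3: l→v (+10), pos 4: e→q (+12) — repeating every 3. It's a Vigenère-style cipher with numeric key [10,12,2]: position i shifts by key[i mod 3].
Undoing it on ezkagg: e−10=u, z−12=n, k−2=i, a−10=q, g−12=u, g−2=e.

unique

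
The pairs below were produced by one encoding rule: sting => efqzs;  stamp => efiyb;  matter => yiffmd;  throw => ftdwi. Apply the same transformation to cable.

The shift depends on letter class: consonant s→e is +12, but vowel i→q is +8. Vowels shift forward by 8 and consonants shift forward by 12.
Applying it to cable: c(cons)+12=o, a(vowel)+8=i, b(cons)+12=n, l(cons)+12=x, e(vowel)+8=m.

oinxm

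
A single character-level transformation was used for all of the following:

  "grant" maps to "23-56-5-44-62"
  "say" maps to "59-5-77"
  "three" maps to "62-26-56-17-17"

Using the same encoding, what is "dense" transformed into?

g(#7)→23 and r(#18)→56: differences scale by 3, so n = 3·pos + 2. Each letter becomes 3×(its alphabet position, a=1..z=26) + 2.
Applying it to dense: d=4→14, e=5→17, n=14→44, s=19→59, e=5→17.

14-17-44-59-17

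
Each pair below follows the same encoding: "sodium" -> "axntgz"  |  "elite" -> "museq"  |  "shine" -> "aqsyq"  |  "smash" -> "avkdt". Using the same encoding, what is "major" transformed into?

In sodium: s→a is +8, o→x is +9, d→n is +10, i→t is +11 — the shift increases by 1 each position. The shift increases by 1 at each position, starting from +8: 8, 9, 10, ….
For major: m+8=u, a+9=j, j+10=t, o+11=z, r+12=d.

ujtzd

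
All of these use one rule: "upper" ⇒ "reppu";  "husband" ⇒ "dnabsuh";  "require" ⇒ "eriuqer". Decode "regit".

The output letters match the input read backwards: upper reversed is reppu. The word is simply reversed.
Decoding regit: then reverse → tiger.

tiger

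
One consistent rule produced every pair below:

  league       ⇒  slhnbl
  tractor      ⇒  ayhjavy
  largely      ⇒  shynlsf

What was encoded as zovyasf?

This is a Caesar cipher with shift 7.
Undoing it on zovyasf: z−7=s, o−7=h, v−7=o, y−7=r, a−7=t, s−7=l, f−7=y.

shortly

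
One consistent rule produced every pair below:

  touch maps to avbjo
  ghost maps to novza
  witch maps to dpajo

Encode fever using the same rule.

Compare letters: t→a is +7, o→v is +7, u→b is +7 — a constant shift. It's a constant shift of +7 (ROT7).
For fever: f+7=m, e+7=l, v+7=c, e+7=l, r+7=y.

mlcly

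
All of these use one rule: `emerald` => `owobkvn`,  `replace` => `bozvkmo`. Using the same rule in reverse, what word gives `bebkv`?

rural

Compare letters: e→o is +10, m→w is +10, e→o is +10 — a constant shift. Each letter is shifted forward by 10 in the alphabet (a Caesar shift of +10).
Reversing it on bebkv: b−10=r, e−10=u, b−10=r, k−10=a, v−10=l.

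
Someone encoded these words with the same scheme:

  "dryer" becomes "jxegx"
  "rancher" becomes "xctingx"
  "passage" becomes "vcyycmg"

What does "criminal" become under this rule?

The shift depends on letter class: consonant d→j is +6, but vowel e→g is +2. The rule splits by letter class: vowels +2, consonants +6.
For criminal: c(cons)+6=i, r(cons)+6=x, i(vowel)+2=k, m(cons)+6=s, i(vowel)+2=k, n(cons)+6=t, a(vowel)+2=c, l(cons)+6=r.

ixksktcr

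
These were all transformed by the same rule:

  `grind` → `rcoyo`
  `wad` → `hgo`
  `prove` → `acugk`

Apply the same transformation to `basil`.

Vowels shift forward by 6 and consonants shift forward by 11.
For basil: b(cons)+11=m, a(vowel)+6=g, s(cons)+11=d, i(vowel)+6=o, l(cons)+11=w.

mgdow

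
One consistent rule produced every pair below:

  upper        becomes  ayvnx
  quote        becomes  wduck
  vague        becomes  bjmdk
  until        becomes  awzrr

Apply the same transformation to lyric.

It's a Vigenère-style cipher with numeric key [6,9]: position i shifts by key[i mod 2].
Applying it to lyric: l+6=r, y+9=h, r+6=x, i+9=r, c+6=i.

rhxri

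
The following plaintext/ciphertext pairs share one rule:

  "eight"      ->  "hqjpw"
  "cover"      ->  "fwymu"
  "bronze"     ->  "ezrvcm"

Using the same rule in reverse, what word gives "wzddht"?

A repeating key of period 2 is used — shifts +3, +8 over and over.
Reversing it on wzddht: w−3=t, z−8=r, d−3=a, d−8=v, h−3=e, t−8=l.

travel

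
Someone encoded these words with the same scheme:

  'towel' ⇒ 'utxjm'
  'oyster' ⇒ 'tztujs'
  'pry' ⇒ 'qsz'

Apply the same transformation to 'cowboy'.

The shift depends on letter class: consonant t→u is +1, but vowel o→t is +5. Two shifts are in play — +5 for a/e/i/o/u, +1 for every other letter.
Applying it to cowboy: c(cons)+1=d, o(vowel)+5=t, w(cons)+1=x, b(cons)+1=c, o(vowel)+5=t, y(cons)+1=z.

dtxctz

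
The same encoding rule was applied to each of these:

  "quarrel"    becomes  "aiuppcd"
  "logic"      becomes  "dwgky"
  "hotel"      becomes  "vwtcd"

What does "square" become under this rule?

Each letter's alphabet position (a=0..z=25) is mapped through 15·x+20 mod 26 — an affine cipher.
On square: s(18)→15·18+20≡4=e; q(16)→15·16+20≡0=a; u(20)→15·20+20≡8=i; a(0)→15·0+20≡20=u; r(17)→15·17+20≡15=p; e(4)→15·4+20≡2=c (all mod 26).

eaiupc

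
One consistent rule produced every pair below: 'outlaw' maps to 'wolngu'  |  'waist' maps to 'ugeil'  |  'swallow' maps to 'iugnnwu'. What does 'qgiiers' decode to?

massive

This is an affine cipher: with a=0,…,z=25, each position x becomes (3x+6) mod 26.
Undoing it on qgiiers: q(16)→9·(16−6)≡12=m; g(6)→9·(6−6)≡0=a; i(8)→9·(8−6)≡18=s; i(8)→9·(8−6)≡18=s; e(4)→9·(4−6)≡8=i; r(17)→9·(17−6)≡21=v; s(18)→9·(18−6)≡4=e (all mod 26).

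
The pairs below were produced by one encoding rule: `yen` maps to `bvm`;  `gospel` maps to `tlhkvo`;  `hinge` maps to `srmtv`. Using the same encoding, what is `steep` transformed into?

hgvvk

Each pair mirrors across the alphabet (y↔b, e↔v, n↔m): positions sum to 25. This is the alphabet-reversal cipher (Atbash): a becomes z, b becomes y, etc.
For steep: s↔h, t↔g, e↔v, e↔v, p↔k.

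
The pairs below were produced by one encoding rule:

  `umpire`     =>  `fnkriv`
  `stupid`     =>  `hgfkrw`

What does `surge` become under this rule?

Letters are reflected about the middle of the alphabet (position → 25−position): Atbash.
On surge: s↔h, u↔f, r↔i, g↔t, e↔v.

hfitv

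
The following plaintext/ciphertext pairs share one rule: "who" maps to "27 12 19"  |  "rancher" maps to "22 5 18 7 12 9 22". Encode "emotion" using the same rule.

9 17 19 24 13 19 18

Each letter is replaced by its alphabet position (a=1..z=26) + 4.
Applying it to emotion: e=5→9, m=13→17, o=15→19, t=20→24, i=9→13, o=15→19, n=14→18.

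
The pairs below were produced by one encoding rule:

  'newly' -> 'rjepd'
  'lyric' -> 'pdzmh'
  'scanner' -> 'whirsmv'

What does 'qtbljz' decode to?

mother

Shifts by position in newly: pos 0: n→r (+4), pos 1: e→j (+5), pos 2: w→e (+8), pos 3: l→p (+4), pos 4: y→d (+5) — repeating every 3. It's a Vigenère-style cipher with numeric key [4,5,8]: position i shifts by key[i mod 3].
Decoding qtbljz: q−4=m, t−5=o, b−8=t, l−4=h, j−5=e, z−8=r.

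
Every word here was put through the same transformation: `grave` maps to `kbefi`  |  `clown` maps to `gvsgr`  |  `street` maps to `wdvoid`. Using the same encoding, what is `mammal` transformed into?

qkqwev

Shifts by position in grave: pos 0: g→k (+4), pos 1: r→b (+10), pos 2: a→e (+4), pos 3: v→f (+10) — repeating every 2. It's a Vigenère-style cipher with numeric key [4,10]: position i shifts by key[i mod 2].
On mammal: m+4=q, a+10=k, m+4=q, m+10=w, a+4=e, l+10=v.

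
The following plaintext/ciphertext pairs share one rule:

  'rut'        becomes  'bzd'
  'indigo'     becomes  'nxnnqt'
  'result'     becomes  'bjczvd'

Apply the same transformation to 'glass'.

The shift depends on letter class: consonant r→b is +10, but vowel u→z is +5. The rule splits by letter class: vowels +5, consonants +10.
For glass: g(cons)+10=q, l(cons)+10=v, a(vowel)+5=f, s(cons)+10=c, s(cons)+10=c.

qvfcc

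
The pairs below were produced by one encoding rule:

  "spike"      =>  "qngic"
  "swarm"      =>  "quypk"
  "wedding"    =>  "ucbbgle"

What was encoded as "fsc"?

This is a Caesar cipher with shift 24.
Decoding fsc: f−24=h, s−24=u, c−24=e.

hue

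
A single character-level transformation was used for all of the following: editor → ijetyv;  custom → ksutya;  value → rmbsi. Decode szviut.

unrest

This is an affine cipher: with a=0,…,z=25, each position x becomes (25x+12) mod 26.
Reversing it on szviut: s(18)→25·(18−12)≡20=u; z(25)→25·(25−12)≡13=n; v(21)→25·(21−12)≡17=r; i(8)→25·(8−12)≡4=e; u(20)→25·(20−12)≡18=s; t(19)→25·(19−12)≡19=t (all mod 26).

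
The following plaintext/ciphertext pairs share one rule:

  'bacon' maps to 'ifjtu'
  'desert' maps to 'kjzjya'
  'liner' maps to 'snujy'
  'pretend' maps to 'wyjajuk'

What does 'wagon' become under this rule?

The shift depends on letter class: consonant b→i is +7, but vowel a→f is +5. Vowels shift forward by 5 and consonants shift forward by 7.
Applying it to wagon: w(cons)+7=d, a(vowel)+5=f, g(cons)+7=n, o(vowel)+5=t, n(cons)+7=u.

dfntu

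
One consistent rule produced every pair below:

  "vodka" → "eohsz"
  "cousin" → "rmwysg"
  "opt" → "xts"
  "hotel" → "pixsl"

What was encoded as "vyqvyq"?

The output letters match the input read backwards, each shifted +4: vodka reversed is akdov. Two steps: reverse the string, then apply a Caesar shift of +4.
Undoing it on vyqvyq: shift back: v−4=r, y−4=u, q−4=m, v−4=r, y−4=u, q−4=m → rumrum; then reverse → murmur.

murmur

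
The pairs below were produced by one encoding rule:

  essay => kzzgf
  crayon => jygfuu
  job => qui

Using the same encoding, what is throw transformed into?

The rule splits by letter class: vowels +6, consonants +7.
Applying it to throw: t(cons)+7=a, h(cons)+7=o, r(cons)+7=y, o(vowel)+6=u, w(cons)+7=d.

aoyud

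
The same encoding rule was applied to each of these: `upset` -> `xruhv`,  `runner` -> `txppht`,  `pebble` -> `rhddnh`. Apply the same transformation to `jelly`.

The shift depends on letter class: consonant p→r is +2, but vowel u→x is +3. Two shifts are in play — +3 for a/e/i/o/u, +2 for every other letter.
On jelly: j(cons)+2=l, e(vowel)+3=h, l(cons)+2=n, l(cons)+2=n, y(cons)+2=a.

lhnna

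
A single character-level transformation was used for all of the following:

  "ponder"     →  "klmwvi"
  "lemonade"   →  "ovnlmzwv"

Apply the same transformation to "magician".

nztrxrzm

Each pair mirrors across the alphabet (p↔k, o↔l, n↔m): positions sum to 25. Letters are reflected about the middle of the alphabet (position → 25−position): Atbash.
For magician: m↔n, a↔z, g↔t, i↔r, c↔x, i↔r, a↔z, n↔m.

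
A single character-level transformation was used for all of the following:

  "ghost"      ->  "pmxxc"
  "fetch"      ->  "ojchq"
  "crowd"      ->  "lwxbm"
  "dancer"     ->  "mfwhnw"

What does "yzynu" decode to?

pupil

Shifts by position in ghost: pos 0: g→p (+9), pos 1: h→m (+5), pos 2: o→x (+9), pos 3: s→x (+5) — repeating every 2. The shifts repeat in a cycle of length 2: positions 0,1,… shift by +9, +5, then the pattern repeats.
Decoding yzynu: y−9=p, z−5=u, y−9=p, n−5=i, u−9=l.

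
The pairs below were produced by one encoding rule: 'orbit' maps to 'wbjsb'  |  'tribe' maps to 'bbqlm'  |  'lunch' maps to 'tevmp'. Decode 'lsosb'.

Shifts by position in orbit: pos 0: o→w (+8), pos 1: r→b (+10), pos 2: b→j (+8), pos 3: i→s (+10) — repeating every 2. The shifts repeat in a cycle of length 2: positions 0,1,… shift by +8, +10, then the pattern repeats.
Decoding lsosb: l−8=d, s−10=i, o−8=g, s−10=i, b−8=t.

digit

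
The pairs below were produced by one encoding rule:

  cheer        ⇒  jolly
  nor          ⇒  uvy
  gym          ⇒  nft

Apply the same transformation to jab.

qhi

Compare letters: c→j is +7, h→o is +7, e→l is +7 — a constant shift. This is a Caesar cipher with shift 7.
Applying it to jab: j+7=q, a+7=h, b+7=i.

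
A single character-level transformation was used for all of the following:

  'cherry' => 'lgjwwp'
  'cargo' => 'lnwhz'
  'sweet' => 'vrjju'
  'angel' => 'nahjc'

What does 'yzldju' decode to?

c(2)→l(11) and h(7)→g(6) fit y≡25x+13 (mod 26); the inverse of 25 mod 26 is 25. Each letter's alphabet position (a=0..z=25) is mapped through 25·x+13 mod 26 — an affine cipher.
Decoding yzldju: y(24)→25·(24−13)≡15=p; z(25)→25·(25−13)≡14=o; l(11)→25·(11−13)≡2=c; d(3)→25·(3−13)≡10=k; j(9)→25·(9−13)≡4=e; u(20)→25·(20−13)≡19=t (all mod 26).

pocket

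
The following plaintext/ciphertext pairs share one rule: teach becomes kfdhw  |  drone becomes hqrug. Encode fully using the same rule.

booxi

The output letters match the input read backwards, each shifted +3: teach reversed is hcaet. The word is reversed, then every letter is shifted forward by 3.
On fully: reverse → ylluf; then shift: y+3=b, l+3=o, l+3=o, u+3=x, f+3=i.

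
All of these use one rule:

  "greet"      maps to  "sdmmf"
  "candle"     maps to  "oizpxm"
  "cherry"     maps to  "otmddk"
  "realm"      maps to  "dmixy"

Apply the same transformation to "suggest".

ecssmef

The shift depends on letter class: consonant g→s is +12, but vowel e→m is +8. Vowels shift forward by 8 and consonants shift forward by 12.
On suggest: s(cons)+12=e, u(vowel)+8=c, g(cons)+12=s, g(cons)+12=s, e(vowel)+8=m, s(cons)+12=e, t(cons)+12=f.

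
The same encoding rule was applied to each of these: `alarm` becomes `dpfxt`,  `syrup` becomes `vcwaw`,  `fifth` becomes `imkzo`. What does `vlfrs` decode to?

In alarm: a→d is +3, l→p is +4, a→f is +5, r→x is +6 — the shift increases by 1 each position. Each letter shifts forward by (position + 3), i.e. 3, 4, 5, … — the shift grows by one for each successive letter.
Reversing it on vlfrs: v−3=s, l−4=h, f−5=a, r−6=l, s−7=l.

shall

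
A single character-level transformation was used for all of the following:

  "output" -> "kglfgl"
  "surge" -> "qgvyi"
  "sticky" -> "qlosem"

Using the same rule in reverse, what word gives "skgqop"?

Each letter's alphabet position (a=0..z=25) is mapped through 21·x+2 mod 26 — an affine cipher.
Undoing it on skgqop: s(18)→5·(18−2)≡2=c; k(10)→5·(10−2)≡14=o; g(6)→5·(6−2)≡20=u; q(16)→5·(16−2)≡18=s; o(14)→5·(14−2)≡8=i; p(15)→5·(15−2)≡13=n (all mod 26).

cousin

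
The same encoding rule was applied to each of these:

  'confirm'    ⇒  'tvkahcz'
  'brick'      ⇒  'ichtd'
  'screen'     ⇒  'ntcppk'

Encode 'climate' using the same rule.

tohzxyp

c(2)→t(19) and o(14)→v(21) fit y≡11x+23 (mod 26); the inverse of 11 mod 26 is 19. This is an affine cipher: with a=0,…,z=25, each position x becomes (11x+23) mod 26.
Applying it to climate: c(2)→11·2+23≡19=t; l(11)→11·11+23≡14=o; i(8)→11·8+23≡7=h; m(12)→11·12+23≡25=z; a(0)→11·0+23≡23=x; t(19)→11·19+23≡24=y; e(4)→11·4+23≡15=p (all mod 26).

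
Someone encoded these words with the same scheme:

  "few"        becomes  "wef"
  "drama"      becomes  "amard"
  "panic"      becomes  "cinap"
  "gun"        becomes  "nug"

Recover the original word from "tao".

oat

The word is simply reversed.
Decoding tao: then reverse → oat.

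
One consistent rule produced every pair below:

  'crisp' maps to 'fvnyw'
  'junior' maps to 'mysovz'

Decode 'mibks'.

In crisp: c→f is +3, r→v is +4, i→n is +5, s→y is +6 — the shift increases by 1 each position. The shift increases by 1 at each position, starting from +3: 3, 4, 5, ….
Undoing it on mibks: m−3=j, i−4=e, b−5=w, k−6=e, s−7=l.

jewel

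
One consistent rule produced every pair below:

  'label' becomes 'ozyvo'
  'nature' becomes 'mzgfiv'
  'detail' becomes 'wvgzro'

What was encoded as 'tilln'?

groom

This is the alphabet-reversal cipher (Atbash): a becomes z, b becomes y, etc.
Undoing it on tilln: t↔g, i↔r, l↔o, l↔o, n↔m.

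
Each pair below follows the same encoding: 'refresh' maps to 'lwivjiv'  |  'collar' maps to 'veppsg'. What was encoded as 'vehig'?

cedar

The output letters match the input read backwards, each shifted +4: refresh reversed is hserfer. The word is reversed, then every letter is shifted forward by 4.
Undoing it on vehig: shift back: v−4=r, e−4=a, h−4=d, i−4=e, g−4=c → radec; then reverse → cedar.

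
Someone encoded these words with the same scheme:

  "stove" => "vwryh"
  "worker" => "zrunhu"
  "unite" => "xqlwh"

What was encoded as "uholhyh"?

Compare letters: s→v is +3, t→w is +3, o→r is +3 — a constant shift. Each letter is shifted forward by 3 in the alphabet (a Caesar shift of +3).
Undoing it on uholhyh: u−3=r, h−3=e, o−3=l, l−3=i, h−3=e, y−3=v, h−3=e.

relieve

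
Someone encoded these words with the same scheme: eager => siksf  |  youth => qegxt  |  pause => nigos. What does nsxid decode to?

Each letter's alphabet position (a=0..z=25) is mapped through 9·x+8 mod 26 — an affine cipher.
Reversing it on nsxid: n(13)→3·(13−8)≡15=p; s(18)→3·(18−8)≡4=e; x(23)→3·(23−8)≡19=t; i(8)→3·(8−8)≡0=a; d(3)→3·(3−8)≡11=l (all mod 26).

petal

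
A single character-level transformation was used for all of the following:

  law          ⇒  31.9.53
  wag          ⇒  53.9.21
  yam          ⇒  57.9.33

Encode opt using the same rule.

37.39.47

l(#12)→31 and a(#1)→9: differences scale by 2, so n = 2·pos + 7. The formula is n = 2×(alphabet index, a=1) + 7.
Applying it to opt: o=15→37, p=16→39, t=20→47.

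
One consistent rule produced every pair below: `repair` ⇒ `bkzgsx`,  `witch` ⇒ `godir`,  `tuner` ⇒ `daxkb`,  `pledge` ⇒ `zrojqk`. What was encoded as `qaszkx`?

It's a Vigenère-style cipher with numeric key [10,6]: position i shifts by key[i mod 2].
Reversing it on qaszkx: q−10=g, a−6=u, s−10=i, z−6=t, k−10=a, x−6=r.

guitar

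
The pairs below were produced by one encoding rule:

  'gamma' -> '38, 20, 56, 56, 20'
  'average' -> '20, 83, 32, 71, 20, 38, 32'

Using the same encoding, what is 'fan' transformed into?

g(#7)→38 and a(#1)→20: differences scale by 3, so n = 3·pos + 17. With a=1..z=26, the number is 3·pos + 17.
Applying it to fan: f=6→35, a=1→20, n=14→59.

35, 20, 59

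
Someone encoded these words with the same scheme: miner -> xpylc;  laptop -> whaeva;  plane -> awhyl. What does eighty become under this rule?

Vowels shift forward by 7 and consonants shift forward by 11.
For eighty: e(vowel)+7=l, i(vowel)+7=p, g(cons)+11=r, h(cons)+11=s, t(cons)+11=e, y(cons)+11=j.

lprsej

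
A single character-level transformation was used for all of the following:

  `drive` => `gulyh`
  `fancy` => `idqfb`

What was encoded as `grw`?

Compare letters: d→g is +3, r→u is +3, i→l is +3 — a constant shift. Each letter is shifted forward by 3 in the alphabet (a Caesar shift of +3).
Reversing it on grw: g−3=d, r−3=o, w−3=t.

dot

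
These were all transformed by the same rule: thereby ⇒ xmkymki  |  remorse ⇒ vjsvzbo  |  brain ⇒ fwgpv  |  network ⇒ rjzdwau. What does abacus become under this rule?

The shift increases by 1 at each position, starting from +4: 4, 5, 6, ….
On abacus: a+4=e, b+5=g, a+6=g, c+7=j, u+8=c, s+9=b.

eggjcb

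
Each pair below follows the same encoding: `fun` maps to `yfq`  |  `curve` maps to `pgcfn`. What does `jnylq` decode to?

fancy

The word is reversed, then every letter is shifted forward by 11.
Reversing it on jnylq: shift back: j−11=y, n−11=c, y−11=n, l−11=a, q−11=f → ycnaf; then reverse → fancy.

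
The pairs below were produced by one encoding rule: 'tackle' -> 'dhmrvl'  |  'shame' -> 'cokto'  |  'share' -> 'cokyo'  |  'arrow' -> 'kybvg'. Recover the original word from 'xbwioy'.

A repeating key of period 2 is used — shifts +10, +7 over and over.
Reversing it on xbwioy: x−10=n, b−7=u, w−10=m, i−7=b, o−10=e, y−7=r.

number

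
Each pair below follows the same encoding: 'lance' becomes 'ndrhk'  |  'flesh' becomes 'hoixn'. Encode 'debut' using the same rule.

Letter i (0-indexed) is shifted by i+2, so successive shifts are 2, 3, 4, ….
On debut: d+2=f, e+3=h, b+4=f, u+5=z, t+6=z.

fhfzz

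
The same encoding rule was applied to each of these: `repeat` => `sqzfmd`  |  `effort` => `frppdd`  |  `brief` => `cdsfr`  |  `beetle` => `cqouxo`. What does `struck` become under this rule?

tfbvou

Shifts by position in repeat: pos 0: r→s (+1), pos 1: e→q (+12), pos 2: p→z (+10), pos 3: e→f (+1), pos 4: a→m (+12), pos 5: t→d (+10) — repeating every 3. It's a Vigenère-style cipher with numeric key [1,12,10]: position i shifts by key[i mod 3].
For struck: s+1=t, t+12=f, r+10=b, u+1=v, c+12=o, k+10=u.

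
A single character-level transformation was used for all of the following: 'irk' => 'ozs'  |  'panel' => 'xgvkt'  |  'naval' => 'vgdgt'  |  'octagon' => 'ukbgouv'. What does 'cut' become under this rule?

Two shifts are in play — +6 for a/e/i/o/u, +8 for every other letter.
For cut: c(cons)+8=k, u(vowel)+6=a, t(cons)+8=b.

kab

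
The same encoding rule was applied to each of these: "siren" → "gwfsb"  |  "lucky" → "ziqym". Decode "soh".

Compare letters: s→g is +14, i→w is +14, r→f is +14 — a constant shift. It's a constant shift of +14 (ROT14).
Reversing it on soh: s−14=e, o−14=a, h−14=t.

eat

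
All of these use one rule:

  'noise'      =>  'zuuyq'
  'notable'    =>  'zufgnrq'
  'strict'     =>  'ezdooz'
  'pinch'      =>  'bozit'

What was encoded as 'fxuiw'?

Shifts by position in noise: pos 0: n→z (+12), pos 1: o→u (+6), pos 2: i→u (+12), pos 3: s→y (+6) — repeating every 2. It's a Vigenère-style cipher with numeric key [12,6]: position i shifts by key[i mod 2].
Reversing it on fxuiw: f−12=t, x−6=r, u−12=i, i−6=c, w−12=k.

trick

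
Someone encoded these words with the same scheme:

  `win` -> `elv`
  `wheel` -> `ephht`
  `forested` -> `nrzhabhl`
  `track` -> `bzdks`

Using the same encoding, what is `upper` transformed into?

xxxhz

The shift depends on letter class: consonant w→e is +8, but vowel i→l is +3. Two shifts are in play — +3 for a/e/i/o/u, +8 for every other letter.
On upper: u(vowel)+3=x, p(cons)+8=x, p(cons)+8=x, e(vowel)+3=h, r(cons)+8=z.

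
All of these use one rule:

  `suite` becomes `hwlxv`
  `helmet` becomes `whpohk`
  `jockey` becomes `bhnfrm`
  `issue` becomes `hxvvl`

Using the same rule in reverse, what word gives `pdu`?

The output letters match the input read backwards, each shifted +3: suite reversed is etius. The word is reversed, then every letter is shifted forward by 3.
Decoding pdu: shift back: p−3=m, d−3=a, u−3=r → mar; then reverse → ram.

ram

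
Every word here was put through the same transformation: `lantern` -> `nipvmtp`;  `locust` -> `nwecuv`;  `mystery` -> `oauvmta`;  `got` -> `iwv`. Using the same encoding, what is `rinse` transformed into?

tqpum

The shift depends on letter class: consonant l→n is +2, but vowel a→i is +8. Vowels shift forward by 8 and consonants shift forward by 2.
On rinse: r(cons)+2=t, i(vowel)+8=q, n(cons)+2=p, s(cons)+2=u, e(vowel)+8=m.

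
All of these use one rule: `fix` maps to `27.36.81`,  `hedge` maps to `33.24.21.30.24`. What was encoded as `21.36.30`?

f(#6)→27 and i(#9)→36: differences scale by 3, so n = 3·pos + 9. The formula is n = 3×(alphabet index, a=1) + 9.
Decoding 21.36.30: 21→(21−9)÷3=4=d, 36→(36−9)÷3=9=i, 30→(30−9)÷3=7=g.

dig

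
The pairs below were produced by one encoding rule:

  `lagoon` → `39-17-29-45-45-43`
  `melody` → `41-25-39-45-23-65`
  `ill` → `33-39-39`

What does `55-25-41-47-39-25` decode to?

temple

l(#12)→39 and a(#1)→17: differences scale by 2, so n = 2·pos + 15. The formula is n = 2×(alphabet index, a=1) + 15.
Undoing it on 55-25-41-47-39-25: 55→(55−15)÷2=20=t, 25→(25−15)÷2=5=e, 41→(41−15)÷2=13=m, 47→(47−15)÷2=16=p, 39→(39−15)÷2=12=l, 25→(25−15)÷2=5=e.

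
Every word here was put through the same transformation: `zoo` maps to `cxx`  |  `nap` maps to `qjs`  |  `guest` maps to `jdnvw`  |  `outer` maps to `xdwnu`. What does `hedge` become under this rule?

kngjn

The shift depends on letter class: consonant z→c is +3, but vowel o→x is +9. The rule splits by letter class: vowels +9, consonants +3.
On hedge: h(cons)+3=k, e(vowel)+9=n, d(cons)+3=g, g(cons)+3=j, e(vowel)+9=n.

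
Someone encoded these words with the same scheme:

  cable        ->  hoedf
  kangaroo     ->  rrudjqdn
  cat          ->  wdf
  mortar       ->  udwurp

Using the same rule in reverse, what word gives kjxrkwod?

The word is reversed, then every letter is shifted forward by 3.
Undoing it on kjxrkwod: shift back: k−3=h, j−3=g, x−3=u, r−3=o, k−3=h, w−3=t, o−3=l, d−3=a → hguohtla; then reverse → although.

although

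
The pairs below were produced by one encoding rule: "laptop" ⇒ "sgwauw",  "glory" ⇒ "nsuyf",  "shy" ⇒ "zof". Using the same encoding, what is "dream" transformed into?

The shift depends on letter class: consonant l→s is +7, but vowel a→g is +6. Vowels shift forward by 6 and consonants shift forward by 7.
On dream: d(cons)+7=k, r(cons)+7=y, e(vowel)+6=k, a(vowel)+6=g, m(cons)+7=t.

kykgt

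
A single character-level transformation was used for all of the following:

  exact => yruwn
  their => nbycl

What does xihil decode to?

Compare letters: e→y is +20, x→r is +20, a→u is +20 — a constant shift. This is a Caesar cipher with shift 20.
Undoing it on xihil: x−20=d, i−20=o, h−20=n, i−20=o, l−20=r.

donor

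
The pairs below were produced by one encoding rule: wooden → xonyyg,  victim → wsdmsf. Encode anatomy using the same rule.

iwydkxk

The output letters match the input read backwards, each shifted +10: wooden reversed is nedoow. The word is reversed, then every letter is shifted forward by 10.
For anatomy: reverse → ymotana; then shift: y+10=i, m+10=w, o+10=y, t+10=d, a+10=k, n+10=x, a+10=k.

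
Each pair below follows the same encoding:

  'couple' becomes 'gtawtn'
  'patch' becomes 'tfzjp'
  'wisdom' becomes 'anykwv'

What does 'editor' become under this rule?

Each letter shifts forward by (position + 4), i.e. 4, 5, 6, … — the shift grows by one for each successive letter.
For editor: e+4=i, d+5=i, i+6=o, t+7=a, o+8=w, r+9=a.

iioawa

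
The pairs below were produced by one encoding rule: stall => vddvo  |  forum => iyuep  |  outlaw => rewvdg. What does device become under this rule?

Shifts by position in stall: pos 0: s→v (+3), pos 1: t→d (+10), pos 2: a→d (+3), pos 3: l→v (+10) — repeating every 2. A repeating key of period 2 is used — shifts +3, +10 over and over.
On device: d+3=g, e+10=o, v+3=y, i+10=s, c+3=f, e+10=o.

goysfo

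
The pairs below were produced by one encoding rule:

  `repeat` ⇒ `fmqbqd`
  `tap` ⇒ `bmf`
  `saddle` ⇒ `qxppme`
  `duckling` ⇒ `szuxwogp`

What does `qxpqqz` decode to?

needle

The output letters match the input read backwards, each shifted +12: repeat reversed is taeper. Two steps: reverse the string, then apply a Caesar shift of +12.
Reversing it on qxpqqz: shift back: q−12=e, x−12=l, p−12=d, q−12=e, q−12=e, z−12=n → eldeen; then reverse → needle.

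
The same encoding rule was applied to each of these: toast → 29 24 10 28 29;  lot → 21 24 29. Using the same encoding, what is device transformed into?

t is letter #20 and maps to 29: an offset of 9. The number is (letter's place in the alphabet, a=1) + 9.
On device: d=4→13, e=5→14, v=22→31, i=9→18, c=3→12, e=5→14.

13 14 31 18 12 14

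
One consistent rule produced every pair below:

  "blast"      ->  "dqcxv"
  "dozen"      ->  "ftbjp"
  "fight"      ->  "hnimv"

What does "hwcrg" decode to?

A repeating key of period 2 is used — shifts +2, +5 over and over.
Undoing it on hwcrg: h−2=f, w−5=r, c−2=a, r−5=m, g−2=e.

frame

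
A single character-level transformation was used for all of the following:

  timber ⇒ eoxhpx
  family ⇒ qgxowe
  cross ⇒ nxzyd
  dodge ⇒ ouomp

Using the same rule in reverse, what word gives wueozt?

A repeating key of period 2 is used — shifts +11, +6 over and over.
Decoding wueozt: w−11=l, u−6=o, e−11=t, o−6=i, z−11=o, t−6=n.

lotion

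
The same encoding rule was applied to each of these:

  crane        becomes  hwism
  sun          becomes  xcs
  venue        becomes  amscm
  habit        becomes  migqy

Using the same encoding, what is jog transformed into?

owl

The shift depends on letter class: consonant c→h is +5, but vowel a→i is +8. Two shifts are in play — +8 for a/e/i/o/u, +5 for every other letter.
For jog: j(cons)+5=o, o(vowel)+8=w, g(cons)+5=l.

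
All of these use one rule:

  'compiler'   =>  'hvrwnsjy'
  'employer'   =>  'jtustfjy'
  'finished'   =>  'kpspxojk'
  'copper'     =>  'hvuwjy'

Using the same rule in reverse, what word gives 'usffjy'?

Shifts by position in compiler: pos 0: c→h (+5), pos 1: o→v (+7), pos 2: m→r (+5), pos 3: p→w (+7) — repeating every 2. The shifts repeat in a cycle of length 2: positions 0,1,… shift by +5, +7, then the pattern repeats.
Undoing it on usffjy: u−5=p, s−7=l, f−5=a, f−7=y, j−5=e, y−7=r.

player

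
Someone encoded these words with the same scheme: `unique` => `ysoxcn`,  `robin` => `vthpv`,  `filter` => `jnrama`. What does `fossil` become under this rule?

jtyzqu

In unique: u→y is +4, n→s is +5, i→o is +6, q→x is +7 — the shift increases by 1 each position. Letter i (0-indexed) is shifted by i+4, so successive shifts are 4, 5, 6, ….
Applying it to fossil: f+4=j, o+5=t, s+6=y, s+7=z, i+8=q, l+9=u.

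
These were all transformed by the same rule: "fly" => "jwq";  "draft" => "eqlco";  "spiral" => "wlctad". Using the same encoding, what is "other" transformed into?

cpsez

The output letters match the input read backwards, each shifted +11: fly reversed is ylf. The word is reversed, then every letter is shifted forward by 11.
Applying it to other: reverse → rehto; then shift: r+11=c, e+11=p, h+11=s, t+11=e, o+11=z.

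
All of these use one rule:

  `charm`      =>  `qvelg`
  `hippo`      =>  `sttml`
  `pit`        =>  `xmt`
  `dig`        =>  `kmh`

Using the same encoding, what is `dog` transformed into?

ksh

The output letters match the input read backwards, each shifted +4: charm reversed is mrahc. Read the word backwards and shift each letter +4.
For dog: reverse → god; then shift: g+4=k, o+4=s, d+4=h.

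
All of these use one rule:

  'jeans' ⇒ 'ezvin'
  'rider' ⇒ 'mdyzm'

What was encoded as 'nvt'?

say

Compare letters: j→e is +21, e→z is +21, a→v is +21 — a constant shift. It's a constant shift of +21 (ROT21).
Undoing it on nvt: n−21=s, v−21=a, t−21=y.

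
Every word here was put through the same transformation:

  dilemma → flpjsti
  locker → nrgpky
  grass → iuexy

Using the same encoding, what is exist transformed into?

gamxz

In dilemma: d→f is +2, i→l is +3, l→p is +4, e→j is +5 — the shift increases by 1 each position. The shift increases by 1 at each position, starting from +2: 2, 3, 4, ….
For exist: e+2=g, x+3=a, i+4=m, s+5=x, t+6=z.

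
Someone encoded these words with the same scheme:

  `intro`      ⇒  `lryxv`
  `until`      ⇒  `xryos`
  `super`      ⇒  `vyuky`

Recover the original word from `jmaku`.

given

In intro: i→l is +3, n→r is +4, t→y is +5, r→x is +6 — the shift increases by 1 each position. The shift increases by 1 at each position, starting from +3: 3, 4, 5, ….
Reversing it on jmaku: j−3=g, m−4=i, a−5=v, k−6=e, u−7=n.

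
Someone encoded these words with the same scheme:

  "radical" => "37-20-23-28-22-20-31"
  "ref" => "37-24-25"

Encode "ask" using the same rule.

The number is (letter's place in the alphabet, a=1) + 19.
For ask: a=1→20, s=19→38, k=11→30.

20-38-30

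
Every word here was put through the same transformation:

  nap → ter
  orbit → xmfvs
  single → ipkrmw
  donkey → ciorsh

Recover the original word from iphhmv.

The output letters match the input read backwards, each shifted +4: nap reversed is pan. Two steps: reverse the string, then apply a Caesar shift of +4.
Undoing it on iphhmv: shift back: i−4=e, p−4=l, h−4=d, h−4=d, m−4=i, v−4=r → elddir; then reverse → riddle.

riddle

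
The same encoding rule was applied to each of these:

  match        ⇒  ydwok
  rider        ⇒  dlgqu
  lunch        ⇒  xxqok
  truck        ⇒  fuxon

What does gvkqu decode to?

Shifts by position in match: pos 0: m→y (+12), pos 1: a→d (+3), pos 2: t→w (+3), pos 3: c→o (+12), pos 4: h→k (+3) — repeating every 3. The shifts repeat in a cycle of length 3: positions 0,1,… shift by +12, +3, +3, then the pattern repeats.
Decoding gvkqu: g−12=u, v−3=s, k−3=h, q−12=e, u−3=r.

usher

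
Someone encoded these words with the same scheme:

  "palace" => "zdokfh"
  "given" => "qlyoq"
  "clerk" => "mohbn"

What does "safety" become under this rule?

Shifts by position in palace: pos 0: p→z (+10), pos 1: a→d (+3), pos 2: l→o (+3), pos 3: a→k (+10), pos 4: c→f (+3), pos 5: e→h (+3) — repeating every 3. It's a Vigenère-style cipher with numeric key [10,3,3]: position i shifts by key[i mod 3].
For safety: s+10=c, a+3=d, f+3=i, e+10=o, t+3=w, y+3=b.

cdiowb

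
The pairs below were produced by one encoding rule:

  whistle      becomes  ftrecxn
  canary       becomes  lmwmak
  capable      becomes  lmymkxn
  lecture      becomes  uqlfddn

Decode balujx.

social

Shifts by position in whistle: pos 0: w→f (+9), pos 1: h→t (+12), pos 2: i→r (+9), pos 3: s→e (+12) — repeating every 2. It's a Vigenère-style cipher with numeric key [9,12]: position i shifts by key[i mod 2].
Undoing it on balujx: b−9=s, a−12=o, l−9=c, u−12=i, j−9=a, x−12=l.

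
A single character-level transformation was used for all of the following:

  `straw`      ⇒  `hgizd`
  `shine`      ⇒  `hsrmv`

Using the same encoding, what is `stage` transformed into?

hgztv

Each pair mirrors across the alphabet (s↔h, t↔g, r↔i): positions sum to 25. Letters are reflected about the middle of the alphabet (position → 25−position): Atbash.
For stage: s↔h, t↔g, a↔z, g↔t, e↔v.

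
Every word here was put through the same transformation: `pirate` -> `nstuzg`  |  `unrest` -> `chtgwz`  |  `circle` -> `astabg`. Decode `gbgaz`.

elect

p(15)→n(13) and i(8)→s(18) fit y≡3x+20 (mod 26); the inverse of 3 mod 26 is 9. Each letter's alphabet position (a=0..z=25) is mapped through 3·x+20 mod 26 — an affine cipher.
Undoing it on gbgaz: g(6)→9·(6−20)≡4=e; b(1)→9·(1−20)≡11=l; g(6)→9·(6−20)≡4=e; a(0)→9·(0−20)≡2=c; z(25)→9·(25−20)≡19=t (all mod 26).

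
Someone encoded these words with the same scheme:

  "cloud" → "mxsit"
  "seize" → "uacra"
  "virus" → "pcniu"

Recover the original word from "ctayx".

c(2)→m(12) and l(11)→x(23) fit y≡7x+24 (mod 26); the inverse of 7 mod 26 is 15. Each letter's alphabet position (a=0..z=25) is mapped through 7·x+24 mod 26 — an affine cipher.
Decoding ctayx: c(2)→15·(2−24)≡8=i; t(19)→15·(19−24)≡3=d; a(0)→15·(0−24)≡4=e; y(24)→15·(24−24)≡0=a; x(23)→15·(23−24)≡11=l (all mod 26).

ideal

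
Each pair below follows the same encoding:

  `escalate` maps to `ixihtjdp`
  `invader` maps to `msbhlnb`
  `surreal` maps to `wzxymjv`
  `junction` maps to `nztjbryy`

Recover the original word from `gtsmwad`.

In escalate: e→i is +4, s→x is +5, c→i is +6, a→h is +7 — the shift increases by 1 each position. Letter i (0-indexed) is shifted by i+4, so successive shifts are 4, 5, 6, ….
Reversing it on gtsmwad: g−4=c, t−5=o, s−6=m, m−7=f, w−8=o, a−9=r, d−10=t.

comfort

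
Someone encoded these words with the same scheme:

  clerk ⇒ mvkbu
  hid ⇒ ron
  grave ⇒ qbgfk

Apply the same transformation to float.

pvugd

Vowels shift forward by 6 and consonants shift forward by 10.
Applying it to float: f(cons)+10=p, l(cons)+10=v, o(vowel)+6=u, a(vowel)+6=g, t(cons)+10=d.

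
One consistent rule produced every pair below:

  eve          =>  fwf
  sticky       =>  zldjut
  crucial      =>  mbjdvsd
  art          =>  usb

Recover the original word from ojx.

The output letters match the input read backwards, each shifted +1: eve reversed is eve. The word is reversed, then every letter is shifted forward by 1.
Reversing it on ojx: shift back: o−1=n, j−1=i, x−1=w → niw; then reverse → win.

win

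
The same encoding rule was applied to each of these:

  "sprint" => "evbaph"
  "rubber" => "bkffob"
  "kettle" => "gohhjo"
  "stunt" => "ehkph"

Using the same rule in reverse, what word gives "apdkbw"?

s(18)→e(4) and p(15)→v(21) fit y≡3x+2 (mod 26); the inverse of 3 mod 26 is 9. This is an affine cipher: with a=0,…,z=25, each position x becomes (3x+2) mod 26.
Decoding apdkbw: a(0)→9·(0−2)≡8=i; p(15)→9·(15−2)≡13=n; d(3)→9·(3−2)≡9=j; k(10)→9·(10−2)≡20=u; b(1)→9·(1−2)≡17=r; w(22)→9·(22−2)≡24=y (all mod 26).

injury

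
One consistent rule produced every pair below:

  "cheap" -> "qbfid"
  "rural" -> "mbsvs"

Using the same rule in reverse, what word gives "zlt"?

sky

The output letters match the input read backwards, each shifted +1: cheap reversed is paehc. The word is reversed, then every letter is shifted forward by 1.
Reversing it on zlt: shift back: z−1=y, l−1=k, t−1=s → yks; then reverse → sky.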